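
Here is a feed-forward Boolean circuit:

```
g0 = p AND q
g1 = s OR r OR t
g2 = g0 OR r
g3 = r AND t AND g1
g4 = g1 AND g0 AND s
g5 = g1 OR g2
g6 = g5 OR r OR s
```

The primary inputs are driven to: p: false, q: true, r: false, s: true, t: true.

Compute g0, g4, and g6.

g0 = p AND q = false AND true = false
g1 = s OR r OR t = true OR false OR true = true
g2 = g0 OR r = false OR false = false
g4 = g1 AND g0 AND s = true AND false AND true = false
g5 = g1 OR g2 = true OR false = true
g6 = g5 OR r OR s = true OR false OR true = true

g0 = false  g4 = false  g6 = true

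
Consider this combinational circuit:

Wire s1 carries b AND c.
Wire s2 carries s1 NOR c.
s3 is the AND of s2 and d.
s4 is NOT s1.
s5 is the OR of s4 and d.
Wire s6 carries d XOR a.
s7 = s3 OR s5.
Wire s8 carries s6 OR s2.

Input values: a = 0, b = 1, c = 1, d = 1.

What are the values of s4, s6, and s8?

s1 = b AND c = 1 AND 1 = 1
s2 = s1 NOR c = 1 NOR 1 = 0
s4 = NOT s1 = NOT 1 = 0
s6 = d XOR a = 1 XOR 0 = 1
s8 = s6 OR s2 = 1 OR 0 = 1

s4 = 0; s6 = 1; s8 = 1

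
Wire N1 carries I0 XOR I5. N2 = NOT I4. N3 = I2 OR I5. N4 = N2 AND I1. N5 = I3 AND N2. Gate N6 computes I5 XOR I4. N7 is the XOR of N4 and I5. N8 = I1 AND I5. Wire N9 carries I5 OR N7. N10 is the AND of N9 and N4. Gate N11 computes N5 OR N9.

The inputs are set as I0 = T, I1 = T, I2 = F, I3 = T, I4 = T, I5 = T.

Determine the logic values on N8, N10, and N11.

N8 = T; N10 = F; N11 = T

N2 = NOT I4 = NOT T = F
N4 = N2 AND I1 = F AND T = F
N5 = I3 AND N2 = T AND F = F
N7 = N4 XOR I5 = F XOR T = T
N8 = I1 AND I5 = T AND T = T
N9 = I5 OR N7 = T OR T = T
N10 = N9 AND N4 = T AND F = F
N11 = N5 OR N9 = F OR T = T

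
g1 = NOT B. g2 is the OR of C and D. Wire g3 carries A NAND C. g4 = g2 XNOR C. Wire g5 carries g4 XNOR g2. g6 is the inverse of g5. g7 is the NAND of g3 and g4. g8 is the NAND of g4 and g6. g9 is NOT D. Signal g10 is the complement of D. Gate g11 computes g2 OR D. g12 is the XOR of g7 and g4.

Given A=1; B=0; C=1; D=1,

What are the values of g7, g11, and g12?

g7 = 1, g11 = 1, g12 = 0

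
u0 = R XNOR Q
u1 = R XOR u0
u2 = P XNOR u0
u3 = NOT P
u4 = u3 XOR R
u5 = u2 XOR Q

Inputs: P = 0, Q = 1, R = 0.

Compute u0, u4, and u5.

u0 = R XNOR Q = 0 XNOR 1 = 0
u2 = P XNOR u0 = 0 XNOR 0 = 1
u3 = NOT P = NOT 0 = 1
u4 = u3 XOR R = 1 XOR 0 = 1
u5 = u2 XOR Q = 1 XOR 1 = 0

u0 = 0, u4 = 1, u5 = 0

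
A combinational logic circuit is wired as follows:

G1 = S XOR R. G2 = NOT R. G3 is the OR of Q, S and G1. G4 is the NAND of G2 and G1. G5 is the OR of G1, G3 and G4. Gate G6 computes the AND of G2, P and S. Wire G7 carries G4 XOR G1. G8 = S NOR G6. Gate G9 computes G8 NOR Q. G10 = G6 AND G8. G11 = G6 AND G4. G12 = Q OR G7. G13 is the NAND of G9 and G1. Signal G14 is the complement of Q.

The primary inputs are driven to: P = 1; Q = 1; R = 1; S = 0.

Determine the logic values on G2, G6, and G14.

G2 = 0  G6 = 0  G14 = 0

G2 = NOT R = NOT 1 = 0
G6 = G2 AND P AND S = 0 AND 1 AND 0 = 0
G14 = NOT Q = NOT 1 = 0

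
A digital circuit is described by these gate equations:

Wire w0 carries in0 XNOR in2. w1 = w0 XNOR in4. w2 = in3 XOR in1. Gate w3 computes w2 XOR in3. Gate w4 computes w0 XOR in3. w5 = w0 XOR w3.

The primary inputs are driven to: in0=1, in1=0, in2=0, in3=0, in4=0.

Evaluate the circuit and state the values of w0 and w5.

w0 = 0, w5 = 0

w0 = in0 XNOR in2 = 1 XNOR 0 = 0
w2 = in3 XOR in1 = 0 XOR 0 = 0
w3 = w2 XOR in3 = 0 XOR 0 = 0
w5 = w0 XOR w3 = 0 XOR 0 = 0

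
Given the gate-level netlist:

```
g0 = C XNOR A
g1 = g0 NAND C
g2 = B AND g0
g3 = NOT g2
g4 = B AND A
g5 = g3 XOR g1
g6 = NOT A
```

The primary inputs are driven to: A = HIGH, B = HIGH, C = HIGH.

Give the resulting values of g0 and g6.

g0 = HIGH; g6 = LOW

g0 = C XNOR A = HIGH XNOR HIGH = HIGH
g6 = NOT A = NOT HIGH = LOW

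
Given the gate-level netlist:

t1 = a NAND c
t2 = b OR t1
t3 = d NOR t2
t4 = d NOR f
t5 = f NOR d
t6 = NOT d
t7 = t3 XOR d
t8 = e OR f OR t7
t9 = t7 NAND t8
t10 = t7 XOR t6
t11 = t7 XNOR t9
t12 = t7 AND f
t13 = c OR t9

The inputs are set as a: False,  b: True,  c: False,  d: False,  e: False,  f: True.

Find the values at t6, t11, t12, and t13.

t1 = a NAND c = False NAND False = True
t2 = b OR t1 = True OR True = True
t3 = d NOR t2 = False NOR True = False
t6 = NOT d = NOT False = True
t7 = t3 XOR d = False XOR False = False
t8 = e OR f OR t7 = False OR True OR False = True
t9 = t7 NAND t8 = False NAND True = True
t11 = t7 XNOR t9 = False XNOR True = False
t12 = t7 AND f = False AND True = False
t13 = c OR t9 = False OR True = True

t6 = True  t11 = False  t12 = False  t13 = True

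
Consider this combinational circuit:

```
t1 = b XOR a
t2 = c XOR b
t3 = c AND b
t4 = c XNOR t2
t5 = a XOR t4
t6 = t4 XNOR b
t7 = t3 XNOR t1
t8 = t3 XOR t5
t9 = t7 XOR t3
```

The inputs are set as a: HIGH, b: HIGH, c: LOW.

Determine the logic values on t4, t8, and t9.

t4 = LOW, t8 = HIGH, t9 = HIGH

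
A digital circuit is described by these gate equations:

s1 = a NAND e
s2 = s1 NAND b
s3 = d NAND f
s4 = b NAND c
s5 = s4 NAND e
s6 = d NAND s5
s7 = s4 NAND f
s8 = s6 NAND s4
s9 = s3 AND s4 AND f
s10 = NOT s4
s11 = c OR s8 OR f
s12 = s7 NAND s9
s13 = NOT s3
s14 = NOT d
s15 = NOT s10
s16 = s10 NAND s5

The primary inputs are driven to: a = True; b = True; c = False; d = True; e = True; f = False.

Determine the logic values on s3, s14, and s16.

s3 = True, s14 = False, s16 = True

s3 = d NAND f = True NAND False = True
s4 = b NAND c = True NAND False = True
s5 = s4 NAND e = True NAND True = False
s10 = NOT s4 = NOT True = False
s14 = NOT d = NOT True = False
s16 = s10 NAND s5 = False NAND False = True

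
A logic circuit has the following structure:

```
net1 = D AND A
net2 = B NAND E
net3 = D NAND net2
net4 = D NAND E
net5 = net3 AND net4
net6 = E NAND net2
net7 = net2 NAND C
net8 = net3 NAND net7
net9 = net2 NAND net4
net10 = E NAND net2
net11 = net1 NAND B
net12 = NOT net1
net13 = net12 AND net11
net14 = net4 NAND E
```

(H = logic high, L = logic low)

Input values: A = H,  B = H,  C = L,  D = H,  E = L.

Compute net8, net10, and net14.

net8 = H, net10 = H, net14 = H

net2 = B NAND E = H NAND L = H
net3 = D NAND net2 = H NAND H = L
net4 = D NAND E = H NAND L = H
net7 = net2 NAND C = H NAND L = H
net8 = net3 NAND net7 = L NAND H = H
net10 = E NAND net2 = L NAND H = H
net14 = net4 NAND E = H NAND L = H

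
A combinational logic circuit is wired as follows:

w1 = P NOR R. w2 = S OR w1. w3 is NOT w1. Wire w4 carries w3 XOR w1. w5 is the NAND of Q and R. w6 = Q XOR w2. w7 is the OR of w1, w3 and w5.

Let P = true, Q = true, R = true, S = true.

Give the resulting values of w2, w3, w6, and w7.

w1 = P NOR R = true NOR true = false
w2 = S OR w1 = true OR false = true
w3 = NOT w1 = NOT false = true
w5 = Q NAND R = true NAND true = false
w6 = Q XOR w2 = true XOR true = false
w7 = w1 OR w3 OR w5 = false OR true OR false = true

w2 = true, w3 = true, w6 = false, w7 = true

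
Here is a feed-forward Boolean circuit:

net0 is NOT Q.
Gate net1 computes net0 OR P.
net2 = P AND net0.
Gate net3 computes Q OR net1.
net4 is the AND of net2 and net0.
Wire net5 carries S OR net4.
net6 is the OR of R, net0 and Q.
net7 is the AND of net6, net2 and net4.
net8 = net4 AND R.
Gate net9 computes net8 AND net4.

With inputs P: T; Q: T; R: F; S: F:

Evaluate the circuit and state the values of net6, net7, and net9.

net0 = NOT Q = NOT T = F
net2 = P AND net0 = T AND F = F
net4 = net2 AND net0 = F AND F = F
net6 = R OR net0 OR Q = F OR F OR T = T
net7 = net6 AND net2 AND net4 = T AND F AND F = F
net8 = net4 AND R = F AND F = F
net9 = net8 AND net4 = F AND F = F

net6 = T; net7 = F; net9 = F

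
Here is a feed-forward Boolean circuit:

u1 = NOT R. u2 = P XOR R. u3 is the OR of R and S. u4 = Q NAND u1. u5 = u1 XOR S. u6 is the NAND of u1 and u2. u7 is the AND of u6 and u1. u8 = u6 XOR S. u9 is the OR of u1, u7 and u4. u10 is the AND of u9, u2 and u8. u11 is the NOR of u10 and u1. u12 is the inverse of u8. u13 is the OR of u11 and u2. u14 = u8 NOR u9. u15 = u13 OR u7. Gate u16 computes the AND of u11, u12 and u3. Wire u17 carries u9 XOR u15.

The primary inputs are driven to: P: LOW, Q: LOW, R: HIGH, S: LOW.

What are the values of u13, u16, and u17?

u13 = HIGH  u16 = LOW  u17 = LOW

u1 = NOT R = NOT HIGH = LOW
u2 = P XOR R = LOW XOR HIGH = HIGH
u3 = R OR S = HIGH OR LOW = HIGH
u4 = Q NAND u1 = LOW NAND LOW = HIGH
u6 = u1 NAND u2 = LOW NAND HIGH = HIGH
u7 = u6 AND u1 = HIGH AND LOW = LOW
u8 = u6 XOR S = HIGH XOR LOW = HIGH
u9 = u1 OR u7 OR u4 = LOW OR LOW OR HIGH = HIGH
u10 = u9 AND u2 AND u8 = HIGH AND HIGH AND HIGH = HIGH
u11 = u10 NOR u1 = HIGH NOR LOW = LOW
u12 = NOT u8 = NOT HIGH = LOW
u13 = u11 OR u2 = LOW OR HIGH = HIGH
u15 = u13 OR u7 = HIGH OR LOW = HIGH
u16 = u11 AND u12 AND u3 = LOW AND LOW AND HIGH = LOW
u17 = u9 XOR u15 = HIGH XOR HIGH = LOW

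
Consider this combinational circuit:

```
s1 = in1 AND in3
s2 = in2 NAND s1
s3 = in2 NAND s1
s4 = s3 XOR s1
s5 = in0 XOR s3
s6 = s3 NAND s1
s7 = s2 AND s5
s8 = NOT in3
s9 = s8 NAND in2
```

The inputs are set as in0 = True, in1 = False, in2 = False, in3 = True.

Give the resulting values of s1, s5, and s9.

s1 = in1 AND in3 = False AND True = False
s3 = in2 NAND s1 = False NAND False = True
s5 = in0 XOR s3 = True XOR True = False
s8 = NOT in3 = NOT True = False
s9 = s8 NAND in2 = False NAND False = True

s1 = False  s5 = False  s9 = True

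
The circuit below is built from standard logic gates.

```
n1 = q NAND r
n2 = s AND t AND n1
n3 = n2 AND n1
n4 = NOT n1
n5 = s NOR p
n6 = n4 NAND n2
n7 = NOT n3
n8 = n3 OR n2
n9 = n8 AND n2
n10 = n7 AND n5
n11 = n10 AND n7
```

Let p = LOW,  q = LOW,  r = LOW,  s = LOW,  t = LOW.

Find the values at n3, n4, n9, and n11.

n3 = LOW  n4 = LOW  n9 = LOW  n11 = HIGH

n1 = q NAND r = LOW NAND LOW = HIGH
n2 = s AND t AND n1 = LOW AND LOW AND HIGH = LOW
n3 = n2 AND n1 = LOW AND HIGH = LOW
n4 = NOT n1 = NOT HIGH = LOW
n5 = s NOR p = LOW NOR LOW = HIGH
n7 = NOT n3 = NOT LOW = HIGH
n8 = n3 OR n2 = LOW OR LOW = LOW
n9 = n8 AND n2 = LOW AND LOW = LOW
n10 = n7 AND n5 = HIGH AND HIGH = HIGH
n11 = n10 AND n7 = HIGH AND HIGH = HIGH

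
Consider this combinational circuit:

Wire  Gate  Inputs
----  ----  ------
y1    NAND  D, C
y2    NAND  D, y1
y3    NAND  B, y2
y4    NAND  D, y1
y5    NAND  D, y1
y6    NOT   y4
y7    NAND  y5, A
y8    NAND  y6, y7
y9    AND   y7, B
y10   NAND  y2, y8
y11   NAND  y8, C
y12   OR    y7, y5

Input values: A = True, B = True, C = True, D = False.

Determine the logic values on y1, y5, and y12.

y1 = D NAND C = False NAND True = True
y5 = D NAND y1 = False NAND True = True
y7 = y5 NAND A = True NAND True = False
y12 = y7 OR y5 = False OR True = True

y1 = True, y5 = True, y12 = True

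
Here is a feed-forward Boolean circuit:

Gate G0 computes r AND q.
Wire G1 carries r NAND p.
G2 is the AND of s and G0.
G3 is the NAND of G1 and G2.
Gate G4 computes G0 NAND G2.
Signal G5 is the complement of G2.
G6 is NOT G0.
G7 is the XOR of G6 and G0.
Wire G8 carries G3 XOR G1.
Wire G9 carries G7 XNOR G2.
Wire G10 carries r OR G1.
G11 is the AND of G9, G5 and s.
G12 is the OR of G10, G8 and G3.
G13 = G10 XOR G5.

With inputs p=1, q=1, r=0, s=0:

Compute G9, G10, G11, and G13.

G0 = r AND q = 0 AND 1 = 0
G1 = r NAND p = 0 NAND 1 = 1
G2 = s AND G0 = 0 AND 0 = 0
G5 = NOT G2 = NOT 0 = 1
G6 = NOT G0 = NOT 0 = 1
G7 = G6 XOR G0 = 1 XOR 0 = 1
G9 = G7 XNOR G2 = 1 XNOR 0 = 0
G10 = r OR G1 = 0 OR 1 = 1
G11 = G9 AND G5 AND s = 0 AND 1 AND 0 = 0
G13 = G10 XOR G5 = 1 XOR 1 = 0

G9 = 0; G10 = 1; G11 = 0; G13 = 0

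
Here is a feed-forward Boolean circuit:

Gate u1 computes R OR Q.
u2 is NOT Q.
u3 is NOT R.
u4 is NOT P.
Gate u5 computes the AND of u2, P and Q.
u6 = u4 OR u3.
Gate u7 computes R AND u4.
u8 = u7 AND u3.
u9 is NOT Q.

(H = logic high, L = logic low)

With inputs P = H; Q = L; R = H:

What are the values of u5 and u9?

u5 = L; u9 = H

u2 = NOT Q = NOT L = H
u5 = u2 AND P AND Q = H AND H AND L = L
u9 = NOT Q = NOT L = H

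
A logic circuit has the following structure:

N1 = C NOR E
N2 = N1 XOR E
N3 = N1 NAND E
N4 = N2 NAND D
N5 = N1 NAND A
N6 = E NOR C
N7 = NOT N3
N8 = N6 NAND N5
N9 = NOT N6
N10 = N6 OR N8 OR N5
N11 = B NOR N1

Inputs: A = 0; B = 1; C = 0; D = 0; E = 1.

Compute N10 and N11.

N1 = C NOR E = 0 NOR 1 = 0
N5 = N1 NAND A = 0 NAND 0 = 1
N6 = E NOR C = 1 NOR 0 = 0
N8 = N6 NAND N5 = 0 NAND 1 = 1
N10 = N6 OR N8 OR N5 = 0 OR 1 OR 1 = 1
N11 = B NOR N1 = 1 NOR 0 = 0

N10 = 1  N11 = 0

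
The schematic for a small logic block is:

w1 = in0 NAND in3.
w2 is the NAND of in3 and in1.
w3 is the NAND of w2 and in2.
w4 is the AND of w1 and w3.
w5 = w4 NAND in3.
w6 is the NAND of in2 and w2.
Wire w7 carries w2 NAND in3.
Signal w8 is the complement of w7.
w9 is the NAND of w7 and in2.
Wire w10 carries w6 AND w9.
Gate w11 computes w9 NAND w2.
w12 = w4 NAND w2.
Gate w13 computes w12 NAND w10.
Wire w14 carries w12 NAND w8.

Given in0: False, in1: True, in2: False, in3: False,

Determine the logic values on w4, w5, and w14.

w4 = True, w5 = True, w14 = True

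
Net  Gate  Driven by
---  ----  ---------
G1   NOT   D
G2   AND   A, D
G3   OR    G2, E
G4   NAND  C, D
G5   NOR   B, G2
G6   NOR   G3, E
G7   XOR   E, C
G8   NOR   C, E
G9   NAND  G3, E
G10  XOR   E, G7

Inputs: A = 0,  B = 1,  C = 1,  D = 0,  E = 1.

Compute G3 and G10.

G2 = A AND D = 0 AND 0 = 0
G3 = G2 OR E = 0 OR 1 = 1
G7 = E XOR C = 1 XOR 1 = 0
G10 = E XOR G7 = 1 XOR 0 = 1

G3 = 1, G10 = 1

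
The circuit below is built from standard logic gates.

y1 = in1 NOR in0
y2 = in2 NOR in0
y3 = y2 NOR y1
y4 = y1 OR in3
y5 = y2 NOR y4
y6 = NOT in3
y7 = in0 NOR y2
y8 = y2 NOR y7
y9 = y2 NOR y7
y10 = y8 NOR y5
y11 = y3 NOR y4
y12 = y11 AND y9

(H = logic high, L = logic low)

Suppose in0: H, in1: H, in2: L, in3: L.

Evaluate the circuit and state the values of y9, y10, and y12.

y1 = in1 NOR in0 = H NOR H = L
y2 = in2 NOR in0 = L NOR H = L
y3 = y2 NOR y1 = L NOR L = H
y4 = y1 OR in3 = L OR L = L
y5 = y2 NOR y4 = L NOR L = H
y7 = in0 NOR y2 = H NOR L = L
y8 = y2 NOR y7 = L NOR L = H
y9 = y2 NOR y7 = L NOR L = H
y10 = y8 NOR y5 = H NOR H = L
y11 = y3 NOR y4 = H NOR L = L
y12 = y11 AND y9 = L AND H = L

y9 = H, y10 = L, y12 = L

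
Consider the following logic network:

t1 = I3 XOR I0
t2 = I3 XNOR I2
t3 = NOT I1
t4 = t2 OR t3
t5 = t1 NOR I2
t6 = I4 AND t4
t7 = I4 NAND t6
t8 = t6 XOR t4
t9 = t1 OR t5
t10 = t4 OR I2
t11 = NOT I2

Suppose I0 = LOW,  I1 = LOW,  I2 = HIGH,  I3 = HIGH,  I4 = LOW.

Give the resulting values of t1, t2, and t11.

t1 = I3 XOR I0 = HIGH XOR LOW = HIGH
t2 = I3 XNOR I2 = HIGH XNOR HIGH = HIGH
t11 = NOT I2 = NOT HIGH = LOW

t1 = HIGH; t2 = HIGH; t11 = LOW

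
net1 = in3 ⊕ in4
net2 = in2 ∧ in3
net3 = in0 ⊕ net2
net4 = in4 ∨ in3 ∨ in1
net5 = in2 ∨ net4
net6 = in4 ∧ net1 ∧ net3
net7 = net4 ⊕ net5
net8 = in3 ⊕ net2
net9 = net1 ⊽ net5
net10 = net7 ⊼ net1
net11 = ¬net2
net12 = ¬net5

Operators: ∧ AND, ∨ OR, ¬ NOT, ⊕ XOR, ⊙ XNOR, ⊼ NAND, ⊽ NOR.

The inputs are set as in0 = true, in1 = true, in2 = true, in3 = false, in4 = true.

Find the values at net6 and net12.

net6 = true, net12 = false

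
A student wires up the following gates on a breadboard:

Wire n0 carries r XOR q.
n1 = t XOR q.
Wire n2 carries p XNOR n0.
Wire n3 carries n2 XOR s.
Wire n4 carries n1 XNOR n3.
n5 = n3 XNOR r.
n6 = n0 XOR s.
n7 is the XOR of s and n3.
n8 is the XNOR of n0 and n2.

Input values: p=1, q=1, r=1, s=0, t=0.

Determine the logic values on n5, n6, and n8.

n5 = 0, n6 = 0, n8 = 1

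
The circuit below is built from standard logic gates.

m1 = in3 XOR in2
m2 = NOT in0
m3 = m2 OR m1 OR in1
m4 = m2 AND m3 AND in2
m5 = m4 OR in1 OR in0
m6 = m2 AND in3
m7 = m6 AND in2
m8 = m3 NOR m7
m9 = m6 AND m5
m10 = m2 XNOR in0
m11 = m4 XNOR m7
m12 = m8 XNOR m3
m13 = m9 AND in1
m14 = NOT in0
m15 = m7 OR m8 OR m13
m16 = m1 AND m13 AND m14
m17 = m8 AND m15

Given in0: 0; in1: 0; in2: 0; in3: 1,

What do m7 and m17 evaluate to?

m7 = 0, m17 = 0

m1 = in3 XOR in2 = 1 XOR 0 = 1
m2 = NOT in0 = NOT 0 = 1
m3 = m2 OR m1 OR in1 = 1 OR 1 OR 0 = 1
m4 = m2 AND m3 AND in2 = 1 AND 1 AND 0 = 0
m5 = m4 OR in1 OR in0 = 0 OR 0 OR 0 = 0
m6 = m2 AND in3 = 1 AND 1 = 1
m7 = m6 AND in2 = 1 AND 0 = 0
m8 = m3 NOR m7 = 1 NOR 0 = 0
m9 = m6 AND m5 = 1 AND 0 = 0
m13 = m9 AND in1 = 0 AND 0 = 0
m15 = m7 OR m8 OR m13 = 0 OR 0 OR 0 = 0
m17 = m8 AND m15 = 0 AND 0 = 0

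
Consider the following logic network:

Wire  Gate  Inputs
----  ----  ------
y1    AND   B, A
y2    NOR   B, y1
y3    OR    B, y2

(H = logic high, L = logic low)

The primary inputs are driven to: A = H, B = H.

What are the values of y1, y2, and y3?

y1 = H  y2 = L  y3 = H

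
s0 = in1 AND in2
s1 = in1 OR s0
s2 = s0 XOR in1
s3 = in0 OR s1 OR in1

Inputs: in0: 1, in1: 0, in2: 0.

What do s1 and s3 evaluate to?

s1 = 0, s3 = 1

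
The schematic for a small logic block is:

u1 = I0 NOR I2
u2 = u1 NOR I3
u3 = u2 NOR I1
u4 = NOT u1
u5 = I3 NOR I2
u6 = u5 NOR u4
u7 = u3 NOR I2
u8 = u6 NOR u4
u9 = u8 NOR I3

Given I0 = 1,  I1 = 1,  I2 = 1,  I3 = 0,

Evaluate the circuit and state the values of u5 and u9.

u5 = 0, u9 = 1

u1 = I0 NOR I2 = 1 NOR 1 = 0
u4 = NOT u1 = NOT 0 = 1
u5 = I3 NOR I2 = 0 NOR 1 = 0
u6 = u5 NOR u4 = 0 NOR 1 = 0
u8 = u6 NOR u4 = 0 NOR 1 = 0
u9 = u8 NOR I3 = 0 NOR 0 = 1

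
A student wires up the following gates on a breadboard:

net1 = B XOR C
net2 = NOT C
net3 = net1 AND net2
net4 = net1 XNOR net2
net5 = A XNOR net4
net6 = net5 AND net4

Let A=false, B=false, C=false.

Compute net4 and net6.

net4 = false, net6 = false

net1 = B XOR C = false XOR false = false
net2 = NOT C = NOT false = true
net4 = net1 XNOR net2 = false XNOR true = false
net5 = A XNOR net4 = false XNOR false = true
net6 = net5 AND net4 = true AND false = false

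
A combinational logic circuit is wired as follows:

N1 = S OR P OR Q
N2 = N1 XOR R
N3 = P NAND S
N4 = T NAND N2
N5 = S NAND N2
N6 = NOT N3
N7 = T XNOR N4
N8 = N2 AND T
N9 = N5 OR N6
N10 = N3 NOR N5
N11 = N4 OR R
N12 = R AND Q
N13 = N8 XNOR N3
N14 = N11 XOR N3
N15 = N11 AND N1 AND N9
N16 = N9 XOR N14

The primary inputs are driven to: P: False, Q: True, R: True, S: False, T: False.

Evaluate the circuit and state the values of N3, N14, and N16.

N3 = True; N14 = False; N16 = True

N1 = S OR P OR Q = False OR False OR True = True
N2 = N1 XOR R = True XOR True = False
N3 = P NAND S = False NAND False = True
N4 = T NAND N2 = False NAND False = True
N5 = S NAND N2 = False NAND False = True
N6 = NOT N3 = NOT True = False
N9 = N5 OR N6 = True OR False = True
N11 = N4 OR R = True OR True = True
N14 = N11 XOR N3 = True XOR True = False
N16 = N9 XOR N14 = True XOR False = True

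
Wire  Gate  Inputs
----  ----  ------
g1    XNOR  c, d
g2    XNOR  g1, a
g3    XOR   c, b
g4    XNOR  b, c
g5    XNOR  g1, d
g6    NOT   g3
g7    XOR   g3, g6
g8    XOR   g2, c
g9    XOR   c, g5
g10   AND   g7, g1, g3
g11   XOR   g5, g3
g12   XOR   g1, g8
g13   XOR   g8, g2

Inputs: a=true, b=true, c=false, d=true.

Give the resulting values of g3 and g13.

g1 = c XNOR d = false XNOR true = false
g2 = g1 XNOR a = false XNOR true = false
g3 = c XOR b = false XOR true = true
g8 = g2 XOR c = false XOR false = false
g13 = g8 XOR g2 = false XOR false = false

g3 = true, g13 = false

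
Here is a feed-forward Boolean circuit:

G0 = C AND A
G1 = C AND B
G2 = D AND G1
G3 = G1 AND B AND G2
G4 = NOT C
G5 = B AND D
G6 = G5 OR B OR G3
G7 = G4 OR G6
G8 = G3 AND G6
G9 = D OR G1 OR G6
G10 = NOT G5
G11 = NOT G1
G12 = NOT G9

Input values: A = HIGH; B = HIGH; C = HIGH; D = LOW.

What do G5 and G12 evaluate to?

G5 = LOW, G12 = LOW

G1 = C AND B = HIGH AND HIGH = HIGH
G2 = D AND G1 = LOW AND HIGH = LOW
G3 = G1 AND B AND G2 = HIGH AND HIGH AND LOW = LOW
G5 = B AND D = HIGH AND LOW = LOW
G6 = G5 OR B OR G3 = LOW OR HIGH OR LOW = HIGH
G9 = D OR G1 OR G6 = LOW OR HIGH OR HIGH = HIGH
G12 = NOT G9 = NOT HIGH = LOW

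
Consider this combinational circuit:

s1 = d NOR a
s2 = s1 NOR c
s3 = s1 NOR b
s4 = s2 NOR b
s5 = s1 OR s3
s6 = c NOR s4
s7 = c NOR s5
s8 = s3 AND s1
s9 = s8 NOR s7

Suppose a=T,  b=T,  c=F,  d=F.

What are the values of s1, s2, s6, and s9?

s1 = F  s2 = T  s6 = T  s9 = F

s1 = d NOR a = F NOR T = F
s2 = s1 NOR c = F NOR F = T
s3 = s1 NOR b = F NOR T = F
s4 = s2 NOR b = T NOR T = F
s5 = s1 OR s3 = F OR F = F
s6 = c NOR s4 = F NOR F = T
s7 = c NOR s5 = F NOR F = T
s8 = s3 AND s1 = F AND F = F
s9 = s8 NOR s7 = F NOR T = F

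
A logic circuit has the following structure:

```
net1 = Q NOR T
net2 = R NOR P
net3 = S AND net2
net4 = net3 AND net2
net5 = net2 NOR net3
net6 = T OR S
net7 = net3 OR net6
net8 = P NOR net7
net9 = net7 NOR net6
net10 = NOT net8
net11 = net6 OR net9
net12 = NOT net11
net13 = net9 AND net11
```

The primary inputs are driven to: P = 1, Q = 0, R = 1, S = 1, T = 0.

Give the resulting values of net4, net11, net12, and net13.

net2 = R NOR P = 1 NOR 1 = 0
net3 = S AND net2 = 1 AND 0 = 0
net4 = net3 AND net2 = 0 AND 0 = 0
net6 = T OR S = 0 OR 1 = 1
net7 = net3 OR net6 = 0 OR 1 = 1
net9 = net7 NOR net6 = 1 NOR 1 = 0
net11 = net6 OR net9 = 1 OR 0 = 1
net12 = NOT net11 = NOT 1 = 0
net13 = net9 AND net11 = 0 AND 1 = 0

net4 = 0  net11 = 1  net12 = 0  net13 = 0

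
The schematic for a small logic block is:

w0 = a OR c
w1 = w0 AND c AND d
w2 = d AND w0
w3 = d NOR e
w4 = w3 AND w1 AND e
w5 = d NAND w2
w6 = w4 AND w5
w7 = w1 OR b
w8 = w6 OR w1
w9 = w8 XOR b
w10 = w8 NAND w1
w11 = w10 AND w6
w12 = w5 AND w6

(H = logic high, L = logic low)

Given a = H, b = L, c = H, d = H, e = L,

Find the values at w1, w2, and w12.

w0 = a OR c = H OR H = H
w1 = w0 AND c AND d = H AND H AND H = H
w2 = d AND w0 = H AND H = H
w3 = d NOR e = H NOR L = L
w4 = w3 AND w1 AND e = L AND H AND L = L
w5 = d NAND w2 = H NAND H = L
w6 = w4 AND w5 = L AND L = L
w12 = w5 AND w6 = L AND L = L

w1 = H  w2 = H  w12 = L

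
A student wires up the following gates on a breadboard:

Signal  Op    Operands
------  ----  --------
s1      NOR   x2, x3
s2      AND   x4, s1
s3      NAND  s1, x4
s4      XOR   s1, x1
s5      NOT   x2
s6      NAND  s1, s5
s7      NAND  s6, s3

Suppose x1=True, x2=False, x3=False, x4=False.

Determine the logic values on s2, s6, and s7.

s2 = False  s6 = False  s7 = True

s1 = x2 NOR x3 = False NOR False = True
s2 = x4 AND s1 = False AND True = False
s3 = s1 NAND x4 = True NAND False = True
s5 = NOT x2 = NOT False = True
s6 = s1 NAND s5 = True NAND True = False
s7 = s6 NAND s3 = False NAND True = True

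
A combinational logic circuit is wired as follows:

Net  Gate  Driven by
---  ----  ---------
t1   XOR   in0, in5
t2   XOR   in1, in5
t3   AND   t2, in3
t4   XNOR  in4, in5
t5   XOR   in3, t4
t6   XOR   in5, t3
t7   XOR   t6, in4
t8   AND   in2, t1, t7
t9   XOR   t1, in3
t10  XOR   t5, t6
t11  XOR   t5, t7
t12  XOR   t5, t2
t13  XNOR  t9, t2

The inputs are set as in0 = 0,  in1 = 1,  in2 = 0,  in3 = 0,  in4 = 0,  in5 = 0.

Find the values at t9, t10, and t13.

t9 = 0  t10 = 1  t13 = 0

t1 = in0 XOR in5 = 0 XOR 0 = 0
t2 = in1 XOR in5 = 1 XOR 0 = 1
t3 = t2 AND in3 = 1 AND 0 = 0
t4 = in4 XNOR in5 = 0 XNOR 0 = 1
t5 = in3 XOR t4 = 0 XOR 1 = 1
t6 = in5 XOR t3 = 0 XOR 0 = 0
t9 = t1 XOR in3 = 0 XOR 0 = 0
t10 = t5 XOR t6 = 1 XOR 0 = 1
t13 = t9 XNOR t2 = 0 XNOR 1 = 0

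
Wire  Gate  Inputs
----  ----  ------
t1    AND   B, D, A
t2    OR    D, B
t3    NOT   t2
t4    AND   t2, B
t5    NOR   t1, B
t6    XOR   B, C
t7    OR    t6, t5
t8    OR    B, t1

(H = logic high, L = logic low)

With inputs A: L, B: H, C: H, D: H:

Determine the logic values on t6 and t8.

t6 = L; t8 = H

t1 = B AND D AND A = H AND H AND L = L
t6 = B XOR C = H XOR H = L
t8 = B OR t1 = H OR L = H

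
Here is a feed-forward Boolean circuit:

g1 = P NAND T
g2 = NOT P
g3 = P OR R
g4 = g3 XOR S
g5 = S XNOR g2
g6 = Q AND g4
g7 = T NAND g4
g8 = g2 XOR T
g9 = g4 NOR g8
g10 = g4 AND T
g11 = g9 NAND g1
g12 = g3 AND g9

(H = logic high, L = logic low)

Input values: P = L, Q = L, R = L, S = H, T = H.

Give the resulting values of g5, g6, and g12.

g2 = NOT P = NOT L = H
g3 = P OR R = L OR L = L
g4 = g3 XOR S = L XOR H = H
g5 = S XNOR g2 = H XNOR H = H
g6 = Q AND g4 = L AND H = L
g8 = g2 XOR T = H XOR H = L
g9 = g4 NOR g8 = H NOR L = L
g12 = g3 AND g9 = L AND L = L

g5 = H; g6 = L; g12 = L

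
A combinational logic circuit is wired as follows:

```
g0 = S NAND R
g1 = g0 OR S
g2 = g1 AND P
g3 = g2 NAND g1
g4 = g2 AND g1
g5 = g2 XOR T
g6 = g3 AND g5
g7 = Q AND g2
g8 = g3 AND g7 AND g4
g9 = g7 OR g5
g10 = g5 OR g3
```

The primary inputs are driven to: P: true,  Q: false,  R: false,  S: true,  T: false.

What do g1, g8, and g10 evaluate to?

g0 = S NAND R = true NAND false = true
g1 = g0 OR S = true OR true = true
g2 = g1 AND P = true AND true = true
g3 = g2 NAND g1 = true NAND true = false
g4 = g2 AND g1 = true AND true = true
g5 = g2 XOR T = true XOR false = true
g7 = Q AND g2 = false AND true = false
g8 = g3 AND g7 AND g4 = false AND false AND true = false
g10 = g5 OR g3 = true OR false = true

g1 = true, g8 = false, g10 = true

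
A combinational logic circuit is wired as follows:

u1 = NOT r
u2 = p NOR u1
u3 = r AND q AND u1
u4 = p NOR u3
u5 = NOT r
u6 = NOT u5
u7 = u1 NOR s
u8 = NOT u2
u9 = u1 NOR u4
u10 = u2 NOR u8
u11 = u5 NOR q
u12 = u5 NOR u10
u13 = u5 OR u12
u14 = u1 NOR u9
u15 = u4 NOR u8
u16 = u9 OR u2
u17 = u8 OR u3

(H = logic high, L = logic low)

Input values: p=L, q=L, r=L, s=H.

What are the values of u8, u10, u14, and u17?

u1 = NOT r = NOT L = H
u2 = p NOR u1 = L NOR H = L
u3 = r AND q AND u1 = L AND L AND H = L
u4 = p NOR u3 = L NOR L = H
u8 = NOT u2 = NOT L = H
u9 = u1 NOR u4 = H NOR H = L
u10 = u2 NOR u8 = L NOR H = L
u14 = u1 NOR u9 = H NOR L = L
u17 = u8 OR u3 = H OR L = H

u8 = H  u10 = L  u14 = L  u17 = H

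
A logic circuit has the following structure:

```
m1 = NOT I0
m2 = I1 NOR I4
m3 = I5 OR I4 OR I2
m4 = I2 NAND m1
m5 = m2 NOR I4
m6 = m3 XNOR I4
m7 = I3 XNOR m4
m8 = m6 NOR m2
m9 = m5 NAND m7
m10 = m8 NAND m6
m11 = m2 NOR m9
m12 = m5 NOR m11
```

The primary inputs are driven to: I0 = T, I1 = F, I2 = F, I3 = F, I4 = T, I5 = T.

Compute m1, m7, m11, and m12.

m1 = F, m7 = F, m11 = F, m12 = T

m1 = NOT I0 = NOT T = F
m2 = I1 NOR I4 = F NOR T = F
m4 = I2 NAND m1 = F NAND F = T
m5 = m2 NOR I4 = F NOR T = F
m7 = I3 XNOR m4 = F XNOR T = F
m9 = m5 NAND m7 = F NAND F = T
m11 = m2 NOR m9 = F NOR T = F
m12 = m5 NOR m11 = F NOR F = T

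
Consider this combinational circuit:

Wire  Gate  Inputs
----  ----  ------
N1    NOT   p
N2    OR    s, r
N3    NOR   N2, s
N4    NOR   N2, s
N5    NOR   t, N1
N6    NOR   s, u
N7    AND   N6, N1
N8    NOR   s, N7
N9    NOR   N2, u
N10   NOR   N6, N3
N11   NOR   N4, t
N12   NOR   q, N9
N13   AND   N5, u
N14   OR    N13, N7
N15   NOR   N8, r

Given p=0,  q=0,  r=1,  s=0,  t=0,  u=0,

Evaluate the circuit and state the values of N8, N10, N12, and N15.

N8 = 0, N10 = 0, N12 = 1, N15 = 0

N1 = NOT p = NOT 0 = 1
N2 = s OR r = 0 OR 1 = 1
N3 = N2 NOR s = 1 NOR 0 = 0
N6 = s NOR u = 0 NOR 0 = 1
N7 = N6 AND N1 = 1 AND 1 = 1
N8 = s NOR N7 = 0 NOR 1 = 0
N9 = N2 NOR u = 1 NOR 0 = 0
N10 = N6 NOR N3 = 1 NOR 0 = 0
N12 = q NOR N9 = 0 NOR 0 = 1
N15 = N8 NOR r = 0 NOR 1 = 0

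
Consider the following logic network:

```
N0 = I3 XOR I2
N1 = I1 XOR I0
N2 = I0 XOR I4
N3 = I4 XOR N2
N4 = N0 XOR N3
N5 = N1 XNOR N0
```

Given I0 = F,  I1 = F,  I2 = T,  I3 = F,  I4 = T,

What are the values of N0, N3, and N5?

N0 = T; N3 = F; N5 = F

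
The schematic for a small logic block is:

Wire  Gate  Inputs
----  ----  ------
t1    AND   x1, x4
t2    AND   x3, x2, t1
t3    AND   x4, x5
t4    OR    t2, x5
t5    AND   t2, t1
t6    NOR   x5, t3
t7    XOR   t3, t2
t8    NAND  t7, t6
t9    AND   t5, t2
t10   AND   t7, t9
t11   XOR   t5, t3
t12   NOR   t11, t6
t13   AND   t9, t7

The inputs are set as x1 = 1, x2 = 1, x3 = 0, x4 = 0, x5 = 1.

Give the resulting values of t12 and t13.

t1 = x1 AND x4 = 1 AND 0 = 0
t2 = x3 AND x2 AND t1 = 0 AND 1 AND 0 = 0
t3 = x4 AND x5 = 0 AND 1 = 0
t5 = t2 AND t1 = 0 AND 0 = 0
t6 = x5 NOR t3 = 1 NOR 0 = 0
t7 = t3 XOR t2 = 0 XOR 0 = 0
t9 = t5 AND t2 = 0 AND 0 = 0
t11 = t5 XOR t3 = 0 XOR 0 = 0
t12 = t11 NOR t6 = 0 NOR 0 = 1
t13 = t9 AND t7 = 0 AND 0 = 0

t12 = 1  t13 = 0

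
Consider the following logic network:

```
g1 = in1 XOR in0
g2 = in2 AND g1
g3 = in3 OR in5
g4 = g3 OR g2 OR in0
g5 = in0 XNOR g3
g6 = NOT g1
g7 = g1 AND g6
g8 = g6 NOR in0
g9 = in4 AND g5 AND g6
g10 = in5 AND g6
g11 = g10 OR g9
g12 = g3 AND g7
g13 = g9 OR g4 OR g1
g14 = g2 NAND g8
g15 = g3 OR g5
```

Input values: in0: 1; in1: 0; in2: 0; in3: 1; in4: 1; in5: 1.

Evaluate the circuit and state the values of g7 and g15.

g1 = in1 XOR in0 = 0 XOR 1 = 1
g3 = in3 OR in5 = 1 OR 1 = 1
g5 = in0 XNOR g3 = 1 XNOR 1 = 1
g6 = NOT g1 = NOT 1 = 0
g7 = g1 AND g6 = 1 AND 0 = 0
g15 = g3 OR g5 = 1 OR 1 = 1

g7 = 0, g15 = 1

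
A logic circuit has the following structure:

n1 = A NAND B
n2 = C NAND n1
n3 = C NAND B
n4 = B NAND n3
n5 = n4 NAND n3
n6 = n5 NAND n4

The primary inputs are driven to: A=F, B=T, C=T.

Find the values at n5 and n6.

n3 = C NAND B = T NAND T = F
n4 = B NAND n3 = T NAND F = T
n5 = n4 NAND n3 = T NAND F = T
n6 = n5 NAND n4 = T NAND T = F

n5 = T, n6 = F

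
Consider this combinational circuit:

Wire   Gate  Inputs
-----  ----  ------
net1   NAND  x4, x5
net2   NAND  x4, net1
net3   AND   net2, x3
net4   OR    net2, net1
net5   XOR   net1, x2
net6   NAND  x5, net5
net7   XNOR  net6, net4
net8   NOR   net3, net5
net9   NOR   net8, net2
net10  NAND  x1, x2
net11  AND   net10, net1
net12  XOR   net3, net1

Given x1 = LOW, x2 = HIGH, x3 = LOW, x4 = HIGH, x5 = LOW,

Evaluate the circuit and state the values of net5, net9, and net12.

net1 = x4 NAND x5 = HIGH NAND LOW = HIGH
net2 = x4 NAND net1 = HIGH NAND HIGH = LOW
net3 = net2 AND x3 = LOW AND LOW = LOW
net5 = net1 XOR x2 = HIGH XOR HIGH = LOW
net8 = net3 NOR net5 = LOW NOR LOW = HIGH
net9 = net8 NOR net2 = HIGH NOR LOW = LOW
net12 = net3 XOR net1 = LOW XOR HIGH = HIGH

net5 = LOW, net9 = LOW, net12 = HIGH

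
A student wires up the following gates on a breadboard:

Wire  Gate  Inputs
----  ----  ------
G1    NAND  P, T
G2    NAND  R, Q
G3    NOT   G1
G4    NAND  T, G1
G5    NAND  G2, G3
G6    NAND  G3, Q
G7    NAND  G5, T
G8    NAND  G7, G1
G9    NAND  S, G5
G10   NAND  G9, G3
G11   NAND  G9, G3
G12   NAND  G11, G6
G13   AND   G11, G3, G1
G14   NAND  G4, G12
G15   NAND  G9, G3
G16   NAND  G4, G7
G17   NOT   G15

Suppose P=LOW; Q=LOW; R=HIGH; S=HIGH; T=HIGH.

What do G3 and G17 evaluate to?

G1 = P NAND T = LOW NAND HIGH = HIGH
G2 = R NAND Q = HIGH NAND LOW = HIGH
G3 = NOT G1 = NOT HIGH = LOW
G5 = G2 NAND G3 = HIGH NAND LOW = HIGH
G9 = S NAND G5 = HIGH NAND HIGH = LOW
G15 = G9 NAND G3 = LOW NAND LOW = HIGH
G17 = NOT G15 = NOT HIGH = LOW

G3 = LOW; G17 = LOW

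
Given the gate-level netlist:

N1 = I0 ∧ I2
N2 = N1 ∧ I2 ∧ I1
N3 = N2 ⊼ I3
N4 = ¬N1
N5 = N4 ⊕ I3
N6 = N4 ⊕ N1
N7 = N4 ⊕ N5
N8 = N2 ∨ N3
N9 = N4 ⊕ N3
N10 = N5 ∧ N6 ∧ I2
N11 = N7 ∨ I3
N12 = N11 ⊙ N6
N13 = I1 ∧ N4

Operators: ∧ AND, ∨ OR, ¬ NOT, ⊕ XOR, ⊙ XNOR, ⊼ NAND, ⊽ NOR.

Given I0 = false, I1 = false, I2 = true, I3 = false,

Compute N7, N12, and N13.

N7 = false, N12 = false, N13 = false

N1 = I0 AND I2 = false AND true = false
N4 = NOT N1 = NOT false = true
N5 = N4 XOR I3 = true XOR false = true
N6 = N4 XOR N1 = true XOR false = true
N7 = N4 XOR N5 = true XOR true = false
N11 = N7 OR I3 = false OR false = false
N12 = N11 XNOR N6 = false XNOR true = false
N13 = I1 AND N4 = false AND true = false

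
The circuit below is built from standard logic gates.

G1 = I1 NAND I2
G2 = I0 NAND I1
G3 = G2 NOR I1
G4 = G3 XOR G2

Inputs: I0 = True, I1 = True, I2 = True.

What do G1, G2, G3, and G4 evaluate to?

G1 = False  G2 = False  G3 = False  G4 = False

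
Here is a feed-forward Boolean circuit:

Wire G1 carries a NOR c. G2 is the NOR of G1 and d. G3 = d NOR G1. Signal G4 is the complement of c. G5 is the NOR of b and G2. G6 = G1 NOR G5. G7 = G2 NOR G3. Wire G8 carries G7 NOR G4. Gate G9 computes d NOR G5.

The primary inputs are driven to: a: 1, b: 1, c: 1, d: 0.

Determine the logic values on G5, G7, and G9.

G1 = a NOR c = 1 NOR 1 = 0
G2 = G1 NOR d = 0 NOR 0 = 1
G3 = d NOR G1 = 0 NOR 0 = 1
G5 = b NOR G2 = 1 NOR 1 = 0
G7 = G2 NOR G3 = 1 NOR 1 = 0
G9 = d NOR G5 = 0 NOR 0 = 1

G5 = 0, G7 = 0, G9 = 1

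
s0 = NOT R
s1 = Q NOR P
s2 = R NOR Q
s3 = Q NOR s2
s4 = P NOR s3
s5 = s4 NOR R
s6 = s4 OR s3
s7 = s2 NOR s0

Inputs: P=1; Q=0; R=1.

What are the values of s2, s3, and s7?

s0 = NOT R = NOT 1 = 0
s2 = R NOR Q = 1 NOR 0 = 0
s3 = Q NOR s2 = 0 NOR 0 = 1
s7 = s2 NOR s0 = 0 NOR 0 = 1

s2 = 0; s3 = 1; s7 = 1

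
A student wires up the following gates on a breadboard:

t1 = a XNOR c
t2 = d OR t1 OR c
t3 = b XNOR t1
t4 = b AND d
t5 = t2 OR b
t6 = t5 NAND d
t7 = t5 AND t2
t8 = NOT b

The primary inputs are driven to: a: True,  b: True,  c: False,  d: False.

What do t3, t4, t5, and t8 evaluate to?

t3 = False; t4 = False; t5 = True; t8 = False

t1 = a XNOR c = True XNOR False = False
t2 = d OR t1 OR c = False OR False OR False = False
t3 = b XNOR t1 = True XNOR False = False
t4 = b AND d = True AND False = False
t5 = t2 OR b = False OR True = True
t8 = NOT b = NOT True = False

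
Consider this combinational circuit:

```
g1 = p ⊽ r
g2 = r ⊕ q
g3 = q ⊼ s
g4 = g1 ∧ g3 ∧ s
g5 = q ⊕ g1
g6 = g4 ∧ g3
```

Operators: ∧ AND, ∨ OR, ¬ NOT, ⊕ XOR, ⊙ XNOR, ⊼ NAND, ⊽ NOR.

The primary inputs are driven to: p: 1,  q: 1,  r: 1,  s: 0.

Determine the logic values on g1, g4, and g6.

g1 = p NOR r = 1 NOR 1 = 0
g3 = q NAND s = 1 NAND 0 = 1
g4 = g1 AND g3 AND s = 0 AND 1 AND 0 = 0
g6 = g4 AND g3 = 0 AND 1 = 0

g1 = 0; g4 = 0; g6 = 0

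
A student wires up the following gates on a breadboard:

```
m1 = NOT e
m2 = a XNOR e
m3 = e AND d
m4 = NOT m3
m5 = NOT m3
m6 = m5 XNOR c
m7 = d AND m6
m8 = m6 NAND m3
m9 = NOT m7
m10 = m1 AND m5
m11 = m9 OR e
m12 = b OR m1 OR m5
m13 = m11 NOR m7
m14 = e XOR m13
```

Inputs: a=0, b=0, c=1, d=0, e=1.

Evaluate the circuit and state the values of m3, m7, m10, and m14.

m3 = 0, m7 = 0, m10 = 0, m14 = 1

m1 = NOT e = NOT 1 = 0
m3 = e AND d = 1 AND 0 = 0
m5 = NOT m3 = NOT 0 = 1
m6 = m5 XNOR c = 1 XNOR 1 = 1
m7 = d AND m6 = 0 AND 1 = 0
m9 = NOT m7 = NOT 0 = 1
m10 = m1 AND m5 = 0 AND 1 = 0
m11 = m9 OR e = 1 OR 1 = 1
m13 = m11 NOR m7 = 1 NOR 0 = 0
m14 = e XOR m13 = 1 XOR 0 = 1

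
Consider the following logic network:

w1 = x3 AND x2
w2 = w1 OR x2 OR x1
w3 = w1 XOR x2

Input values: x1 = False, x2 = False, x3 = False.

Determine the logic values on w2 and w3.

w1 = x3 AND x2 = False AND False = False
w2 = w1 OR x2 OR x1 = False OR False OR False = False
w3 = w1 XOR x2 = False XOR False = False

w2 = False; w3 = False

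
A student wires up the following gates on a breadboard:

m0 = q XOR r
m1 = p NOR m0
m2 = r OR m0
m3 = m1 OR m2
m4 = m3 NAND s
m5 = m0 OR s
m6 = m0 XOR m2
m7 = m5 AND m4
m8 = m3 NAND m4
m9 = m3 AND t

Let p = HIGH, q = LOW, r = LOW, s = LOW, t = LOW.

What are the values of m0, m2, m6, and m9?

m0 = q XOR r = LOW XOR LOW = LOW
m1 = p NOR m0 = HIGH NOR LOW = LOW
m2 = r OR m0 = LOW OR LOW = LOW
m3 = m1 OR m2 = LOW OR LOW = LOW
m6 = m0 XOR m2 = LOW XOR LOW = LOW
m9 = m3 AND t = LOW AND LOW = LOW

m0 = LOW, m2 = LOW, m6 = LOW, m9 = LOW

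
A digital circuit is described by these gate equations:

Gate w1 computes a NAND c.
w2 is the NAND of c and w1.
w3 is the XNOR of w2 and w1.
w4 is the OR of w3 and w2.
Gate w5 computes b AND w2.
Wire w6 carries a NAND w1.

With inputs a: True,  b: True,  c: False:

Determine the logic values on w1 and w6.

w1 = True  w6 = False

w1 = a NAND c = True NAND False = True
w6 = a NAND w1 = True NAND True = False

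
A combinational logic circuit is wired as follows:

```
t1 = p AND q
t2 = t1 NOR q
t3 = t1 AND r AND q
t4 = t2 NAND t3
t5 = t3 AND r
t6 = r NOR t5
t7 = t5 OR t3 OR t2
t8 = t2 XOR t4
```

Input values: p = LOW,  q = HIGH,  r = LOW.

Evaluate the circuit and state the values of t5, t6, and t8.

t5 = LOW; t6 = HIGH; t8 = HIGH

t1 = p AND q = LOW AND HIGH = LOW
t2 = t1 NOR q = LOW NOR HIGH = LOW
t3 = t1 AND r AND q = LOW AND LOW AND HIGH = LOW
t4 = t2 NAND t3 = LOW NAND LOW = HIGH
t5 = t3 AND r = LOW AND LOW = LOW
t6 = r NOR t5 = LOW NOR LOW = HIGH
t8 = t2 XOR t4 = LOW XOR HIGH = HIGH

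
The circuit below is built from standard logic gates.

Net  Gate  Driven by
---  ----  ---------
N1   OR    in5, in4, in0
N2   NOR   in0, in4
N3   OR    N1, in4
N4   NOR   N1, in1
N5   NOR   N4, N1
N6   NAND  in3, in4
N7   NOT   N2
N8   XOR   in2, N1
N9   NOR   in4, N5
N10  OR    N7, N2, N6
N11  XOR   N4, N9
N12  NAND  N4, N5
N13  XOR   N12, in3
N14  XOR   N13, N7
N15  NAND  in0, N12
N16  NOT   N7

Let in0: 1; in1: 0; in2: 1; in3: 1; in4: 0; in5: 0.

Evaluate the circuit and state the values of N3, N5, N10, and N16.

N3 = 1, N5 = 0, N10 = 1, N16 = 0

N1 = in5 OR in4 OR in0 = 0 OR 0 OR 1 = 1
N2 = in0 NOR in4 = 1 NOR 0 = 0
N3 = N1 OR in4 = 1 OR 0 = 1
N4 = N1 NOR in1 = 1 NOR 0 = 0
N5 = N4 NOR N1 = 0 NOR 1 = 0
N6 = in3 NAND in4 = 1 NAND 0 = 1
N7 = NOT N2 = NOT 0 = 1
N10 = N7 OR N2 OR N6 = 1 OR 0 OR 1 = 1
N16 = NOT N7 = NOT 1 = 0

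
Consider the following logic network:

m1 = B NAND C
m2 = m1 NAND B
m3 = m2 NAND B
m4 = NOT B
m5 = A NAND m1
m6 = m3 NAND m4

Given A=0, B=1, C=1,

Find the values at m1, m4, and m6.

m1 = 0, m4 = 0, m6 = 1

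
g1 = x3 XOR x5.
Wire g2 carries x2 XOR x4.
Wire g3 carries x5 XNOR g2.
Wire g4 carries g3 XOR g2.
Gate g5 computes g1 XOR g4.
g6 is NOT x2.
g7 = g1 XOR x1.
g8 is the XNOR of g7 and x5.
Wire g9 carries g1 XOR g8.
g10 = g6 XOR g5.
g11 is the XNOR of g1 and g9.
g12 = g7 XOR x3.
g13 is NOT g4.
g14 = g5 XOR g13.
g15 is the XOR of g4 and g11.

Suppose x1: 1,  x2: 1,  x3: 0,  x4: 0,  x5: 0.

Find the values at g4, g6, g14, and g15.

g4 = 1  g6 = 0  g14 = 1  g15 = 0

g1 = x3 XOR x5 = 0 XOR 0 = 0
g2 = x2 XOR x4 = 1 XOR 0 = 1
g3 = x5 XNOR g2 = 0 XNOR 1 = 0
g4 = g3 XOR g2 = 0 XOR 1 = 1
g5 = g1 XOR g4 = 0 XOR 1 = 1
g6 = NOT x2 = NOT 1 = 0
g7 = g1 XOR x1 = 0 XOR 1 = 1
g8 = g7 XNOR x5 = 1 XNOR 0 = 0
g9 = g1 XOR g8 = 0 XOR 0 = 0
g11 = g1 XNOR g9 = 0 XNOR 0 = 1
g13 = NOT g4 = NOT 1 = 0
g14 = g5 XOR g13 = 1 XOR 0 = 1
g15 = g4 XOR g11 = 1 XOR 1 = 0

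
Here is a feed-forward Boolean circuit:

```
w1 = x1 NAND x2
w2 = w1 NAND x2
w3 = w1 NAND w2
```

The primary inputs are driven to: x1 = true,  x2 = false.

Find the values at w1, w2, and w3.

w1 = true, w2 = true, w3 = false

w1 = x1 NAND x2 = true NAND false = true
w2 = w1 NAND x2 = true NAND false = true
w3 = w1 NAND w2 = true NAND true = false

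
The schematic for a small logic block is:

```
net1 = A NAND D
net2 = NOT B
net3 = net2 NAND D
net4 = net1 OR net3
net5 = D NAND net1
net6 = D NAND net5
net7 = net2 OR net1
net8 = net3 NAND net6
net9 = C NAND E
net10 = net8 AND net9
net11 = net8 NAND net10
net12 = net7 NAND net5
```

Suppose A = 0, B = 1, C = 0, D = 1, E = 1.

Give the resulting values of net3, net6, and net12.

net3 = 1, net6 = 1, net12 = 1

net1 = A NAND D = 0 NAND 1 = 1
net2 = NOT B = NOT 1 = 0
net3 = net2 NAND D = 0 NAND 1 = 1
net5 = D NAND net1 = 1 NAND 1 = 0
net6 = D NAND net5 = 1 NAND 0 = 1
net7 = net2 OR net1 = 0 OR 1 = 1
net12 = net7 NAND net5 = 1 NAND 0 = 1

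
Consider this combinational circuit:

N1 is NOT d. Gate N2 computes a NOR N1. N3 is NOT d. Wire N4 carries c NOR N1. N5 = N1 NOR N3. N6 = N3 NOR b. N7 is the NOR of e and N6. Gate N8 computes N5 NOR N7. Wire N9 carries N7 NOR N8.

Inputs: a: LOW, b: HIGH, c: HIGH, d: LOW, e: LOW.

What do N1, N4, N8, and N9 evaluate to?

N1 = HIGH  N4 = LOW  N8 = LOW  N9 = LOW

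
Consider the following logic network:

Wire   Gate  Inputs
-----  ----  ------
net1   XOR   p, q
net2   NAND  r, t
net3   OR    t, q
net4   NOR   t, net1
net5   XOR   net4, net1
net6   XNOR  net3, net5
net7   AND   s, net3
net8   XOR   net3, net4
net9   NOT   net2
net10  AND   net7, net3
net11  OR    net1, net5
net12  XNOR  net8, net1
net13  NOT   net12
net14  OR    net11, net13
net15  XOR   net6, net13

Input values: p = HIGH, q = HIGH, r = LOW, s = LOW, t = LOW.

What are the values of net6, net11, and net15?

net1 = p XOR q = HIGH XOR HIGH = LOW
net3 = t OR q = LOW OR HIGH = HIGH
net4 = t NOR net1 = LOW NOR LOW = HIGH
net5 = net4 XOR net1 = HIGH XOR LOW = HIGH
net6 = net3 XNOR net5 = HIGH XNOR HIGH = HIGH
net8 = net3 XOR net4 = HIGH XOR HIGH = LOW
net11 = net1 OR net5 = LOW OR HIGH = HIGH
net12 = net8 XNOR net1 = LOW XNOR LOW = HIGH
net13 = NOT net12 = NOT HIGH = LOW
net15 = net6 XOR net13 = HIGH XOR LOW = HIGH

net6 = HIGH, net11 = HIGH, net15 = HIGH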